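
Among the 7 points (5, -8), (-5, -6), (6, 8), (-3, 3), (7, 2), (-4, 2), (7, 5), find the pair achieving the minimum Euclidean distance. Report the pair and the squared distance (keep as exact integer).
Pair = ((-3, 3), (-4, 2)); squared distance = 2

Compute all C(7, 2) = 21 pairwise squared distances (x_i − x_j)² + (y_i − y_j)². The minimum is 2, attained by the pair ((-3, 3), (-4, 2)).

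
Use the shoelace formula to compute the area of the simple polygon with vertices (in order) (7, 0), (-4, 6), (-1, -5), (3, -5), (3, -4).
Area = 119/2

Shoelace formula: Area = (1/2) |Σ_i (x_i · y_{i+1} − x_{i+1} · y_i)| (indices mod n). Compute each cross term:
  (7)(6) − (-4)(0) = 42
  (-4)(-5) − (-1)(6) = 26
  (-1)(-5) − (3)(-5) = 20
  (3)(-4) − (3)(-5) = 3
  (3)(0) − (7)(-4) = 28
Sum = 119, so (signed) Area = 119/2 = 119/2, |Area| = 119/2.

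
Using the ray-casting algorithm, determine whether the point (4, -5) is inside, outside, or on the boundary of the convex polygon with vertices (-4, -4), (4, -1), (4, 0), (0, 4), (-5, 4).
The point (4, -5) lies strictly outside the polygon

Cast a horizontal ray to the right from the query point and count how many polygon edges it crosses (each edge strictly once or zero times, handled with the usual half-open convention). 
Parity of crossings → even ⇒ outside.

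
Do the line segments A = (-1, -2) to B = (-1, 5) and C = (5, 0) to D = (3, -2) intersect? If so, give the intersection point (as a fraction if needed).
No (intersection of containing lines falls outside at least one segment)

Parametrize and solve: t = -4/7, s = 3. At least one of these is outside [0, 1], so the segments do not intersect.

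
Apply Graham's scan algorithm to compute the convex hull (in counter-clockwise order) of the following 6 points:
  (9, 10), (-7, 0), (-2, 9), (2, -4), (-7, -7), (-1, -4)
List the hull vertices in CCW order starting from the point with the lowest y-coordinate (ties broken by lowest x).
Hull (CCW) = [(-7, -7), (2, -4), (9, 10), (-2, 9), (-7, 0)]

Graham scan procedure:
  1. Find the pivot p₀ = point with lowest y (tie → lowest x): (-7, -7).
  2. Sort the remaining points by polar angle around p₀.
  3. Walk through sorted points, maintaining a stack; pop the top while the last three entries make a non-left turn (cross product ≤ 0).
  4. Final stack is the convex hull in CCW order: (-7, -7), (2, -4), (9, 10), (-2, 9), (-7, 0).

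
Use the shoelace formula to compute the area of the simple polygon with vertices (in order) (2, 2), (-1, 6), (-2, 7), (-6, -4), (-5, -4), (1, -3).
Area = 50

Shoelace formula: Area = (1/2) |Σ_i (x_i · y_{i+1} − x_{i+1} · y_i)| (indices mod n). Compute each cross term:
  (2)(6) − (-1)(2) = 14
  (-1)(7) − (-2)(6) = 5
  (-2)(-4) − (-6)(7) = 50
  (-6)(-4) − (-5)(-4) = 4
  (-5)(-3) − (1)(-4) = 19
  (1)(2) − (2)(-3) = 8
Sum = 100, so (signed) Area = 100/2 = 50, |Area| = 50.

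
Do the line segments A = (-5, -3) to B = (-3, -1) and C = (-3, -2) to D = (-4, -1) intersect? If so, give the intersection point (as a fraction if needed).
Yes; intersection at (-7/2, -3/2) (t = 3/4 on AB, s = 1/2 on CD)

Parametrize AB as A + t(B − A) = (-5 + 2 t, -3 + 2 t) and CD as C + s(D − C) = (-3 + -1 s, -2 + 1 s). Solve the linear system for (t, s). Determinant = -4 ≠ 0, so a unique intersection of the containing lines exists. Solution: t = 3/4, s = 1/2 — both in [0, 1], so the segments cross. Intersection point: (-7/2, -3/2).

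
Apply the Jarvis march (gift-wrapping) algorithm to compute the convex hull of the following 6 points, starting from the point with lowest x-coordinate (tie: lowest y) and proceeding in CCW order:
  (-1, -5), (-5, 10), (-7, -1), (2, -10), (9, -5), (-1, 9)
Hull (CCW) = [(-7, -1), (2, -10), (9, -5), (-1, 9), (-5, 10)]

Jarvis march: at each step, from the current hull vertex p, select the next vertex q as the point such that every other point lies strictly to the left of (or on) the directed line p → q. (Equivalently: for every other point r, the cross product (q − p) × (r − p) ≥ 0.)
Starting point (lowest x, tie lowest y): (-7, -1). Wrap until returning to start. Resulting hull: (-7, -1), (2, -10), (9, -5), (-1, 9), (-5, 10).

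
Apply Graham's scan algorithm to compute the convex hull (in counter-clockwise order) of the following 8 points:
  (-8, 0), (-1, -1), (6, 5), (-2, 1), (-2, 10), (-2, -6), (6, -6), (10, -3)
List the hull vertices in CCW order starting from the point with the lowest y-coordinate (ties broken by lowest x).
Hull (CCW) = [(-2, -6), (6, -6), (10, -3), (6, 5), (-2, 10), (-8, 0)]

Graham scan procedure:
  1. Find the pivot p₀ = point with lowest y (tie → lowest x): (-2, -6).
  2. Sort the remaining points by polar angle around p₀.
  3. Walk through sorted points, maintaining a stack; pop the top while the last three entries make a non-left turn (cross product ≤ 0).
  4. Final stack is the convex hull in CCW order: (-2, -6), (6, -6), (10, -3), (6, 5), (-2, 10), (-8, 0).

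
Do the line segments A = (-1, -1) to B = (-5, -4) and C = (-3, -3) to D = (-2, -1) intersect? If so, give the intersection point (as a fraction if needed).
Yes; intersection at (-13/5, -11/5) (t = 2/5 on AB, s = 2/5 on CD)

Parametrize AB as A + t(B − A) = (-1 + -4 t, -1 + -3 t) and CD as C + s(D − C) = (-3 + 1 s, -3 + 2 s). Solve the linear system for (t, s). Determinant = 5 ≠ 0, so a unique intersection of the containing lines exists. Solution: t = 2/5, s = 2/5 — both in [0, 1], so the segments cross. Intersection point: (-13/5, -11/5).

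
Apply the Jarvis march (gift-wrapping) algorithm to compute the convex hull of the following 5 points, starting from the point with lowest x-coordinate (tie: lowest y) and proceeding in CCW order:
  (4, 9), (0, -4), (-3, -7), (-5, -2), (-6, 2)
Hull (CCW) = [(-6, 2), (-5, -2), (-3, -7), (0, -4), (4, 9)]

Jarvis march: at each step, from the current hull vertex p, select the next vertex q as the point such that every other point lies strictly to the left of (or on) the directed line p → q. (Equivalently: for every other point r, the cross product (q − p) × (r − p) ≥ 0.)
Starting point (lowest x, tie lowest y): (-6, 2). Wrap until returning to start. Resulting hull: (-6, 2), (-5, -2), (-3, -7), (0, -4), (4, 9).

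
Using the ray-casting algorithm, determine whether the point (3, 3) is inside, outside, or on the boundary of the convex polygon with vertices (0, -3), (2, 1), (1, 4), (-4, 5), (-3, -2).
The point (3, 3) lies strictly outside the polygon

Cast a horizontal ray to the right from the query point and count how many polygon edges it crosses (each edge strictly once or zero times, handled with the usual half-open convention). 
Parity of crossings → even ⇒ outside.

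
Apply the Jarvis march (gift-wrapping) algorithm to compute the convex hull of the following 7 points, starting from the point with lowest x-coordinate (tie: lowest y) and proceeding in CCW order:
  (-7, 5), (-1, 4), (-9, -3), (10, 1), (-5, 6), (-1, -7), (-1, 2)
Hull (CCW) = [(-9, -3), (-1, -7), (10, 1), (-5, 6), (-7, 5)]

Jarvis march: at each step, from the current hull vertex p, select the next vertex q as the point such that every other point lies strictly to the left of (or on) the directed line p → q. (Equivalently: for every other point r, the cross product (q − p) × (r − p) ≥ 0.)
Starting point (lowest x, tie lowest y): (-9, -3). Wrap until returning to start. Resulting hull: (-9, -3), (-1, -7), (10, 1), (-5, 6), (-7, 5).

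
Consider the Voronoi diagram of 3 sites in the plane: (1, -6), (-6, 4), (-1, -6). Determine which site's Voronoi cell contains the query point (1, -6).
Nearest site = (1, -6)

The Voronoi cell of site s contains exactly those query points closer to s than to any other site. Compute squared distances from q = (1, -6) to each site:
  (1 − 1)² + (-6 − -6)² = 0
  (-1 − 1)² + (-6 − -6)² = 4
  (-6 − 1)² + (4 − -6)² = 149
Minimum is attained by (1, -6), so q lies in its Voronoi cell.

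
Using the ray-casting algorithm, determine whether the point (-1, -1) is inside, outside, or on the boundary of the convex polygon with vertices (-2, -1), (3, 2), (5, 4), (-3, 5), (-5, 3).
The point (-1, -1) lies strictly outside the polygon

Cast a horizontal ray to the right from the query point and count how many polygon edges it crosses (each edge strictly once or zero times, handled with the usual half-open convention). 
Parity of crossings → even ⇒ outside.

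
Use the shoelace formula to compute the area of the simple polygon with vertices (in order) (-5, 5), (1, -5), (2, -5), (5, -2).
Area = 61/2

Shoelace formula: Area = (1/2) |Σ_i (x_i · y_{i+1} − x_{i+1} · y_i)| (indices mod n). Compute each cross term:
  (-5)(-5) − (1)(5) = 20
  (1)(-5) − (2)(-5) = 5
  (2)(-2) − (5)(-5) = 21
  (5)(5) − (-5)(-2) = 15
Sum = 61, so (signed) Area = 61/2 = 61/2, |Area| = 61/2.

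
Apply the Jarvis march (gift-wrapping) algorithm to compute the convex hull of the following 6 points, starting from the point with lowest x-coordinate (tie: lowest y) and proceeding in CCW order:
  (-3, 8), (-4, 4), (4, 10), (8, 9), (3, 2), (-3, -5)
Hull (CCW) = [(-4, 4), (-3, -5), (3, 2), (8, 9), (4, 10), (-3, 8)]

Jarvis march: at each step, from the current hull vertex p, select the next vertex q as the point such that every other point lies strictly to the left of (or on) the directed line p → q. (Equivalently: for every other point r, the cross product (q − p) × (r − p) ≥ 0.)
Starting point (lowest x, tie lowest y): (-4, 4). Wrap until returning to start. Resulting hull: (-4, 4), (-3, -5), (3, 2), (8, 9), (4, 10), (-3, 8).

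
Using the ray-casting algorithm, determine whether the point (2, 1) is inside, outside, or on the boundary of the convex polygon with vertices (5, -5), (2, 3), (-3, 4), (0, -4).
The point (2, 1) lies strictly inside the polygon

Cast a horizontal ray to the right from the query point and count how many polygon edges it crosses (each edge strictly once or zero times, handled with the usual half-open convention). 
Parity of crossings → odd ⇒ inside.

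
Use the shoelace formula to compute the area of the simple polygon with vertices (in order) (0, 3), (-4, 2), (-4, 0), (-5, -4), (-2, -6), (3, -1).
Area = 87/2

Shoelace formula: Area = (1/2) |Σ_i (x_i · y_{i+1} − x_{i+1} · y_i)| (indices mod n). Compute each cross term:
  (0)(2) − (-4)(3) = 12
  (-4)(0) − (-4)(2) = 8
  (-4)(-4) − (-5)(0) = 16
  (-5)(-6) − (-2)(-4) = 22
  (-2)(-1) − (3)(-6) = 20
  (3)(3) − (0)(-1) = 9
Sum = 87, so (signed) Area = 87/2 = 87/2, |Area| = 87/2.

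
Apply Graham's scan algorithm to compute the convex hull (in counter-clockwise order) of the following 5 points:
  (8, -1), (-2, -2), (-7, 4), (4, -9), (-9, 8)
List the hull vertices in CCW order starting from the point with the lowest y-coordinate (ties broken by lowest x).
Hull (CCW) = [(4, -9), (8, -1), (-9, 8), (-7, 4), (-2, -2)]

Graham scan procedure:
  1. Find the pivot p₀ = point with lowest y (tie → lowest x): (4, -9).
  2. Sort the remaining points by polar angle around p₀.
  3. Walk through sorted points, maintaining a stack; pop the top while the last three entries make a non-left turn (cross product ≤ 0).
  4. Final stack is the convex hull in CCW order: (4, -9), (8, -1), (-9, 8), (-7, 4), (-2, -2).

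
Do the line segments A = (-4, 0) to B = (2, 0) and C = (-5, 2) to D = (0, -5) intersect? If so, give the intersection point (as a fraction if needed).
Yes; intersection at (-25/7, 0) (t = 1/14 on AB, s = 2/7 on CD)

Parametrize AB as A + t(B − A) = (-4 + 6 t, 0 + 0 t) and CD as C + s(D − C) = (-5 + 5 s, 2 + -7 s). Solve the linear system for (t, s). Determinant = 42 ≠ 0, so a unique intersection of the containing lines exists. Solution: t = 1/14, s = 2/7 — both in [0, 1], so the segments cross. Intersection point: (-25/7, 0).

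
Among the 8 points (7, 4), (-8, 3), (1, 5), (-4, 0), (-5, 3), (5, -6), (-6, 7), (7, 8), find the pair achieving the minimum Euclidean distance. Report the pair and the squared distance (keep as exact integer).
Pair = ((-8, 3), (-5, 3)); squared distance = 9

Compute all C(8, 2) = 28 pairwise squared distances (x_i − x_j)² + (y_i − y_j)². The minimum is 9, attained by the pair ((-8, 3), (-5, 3)).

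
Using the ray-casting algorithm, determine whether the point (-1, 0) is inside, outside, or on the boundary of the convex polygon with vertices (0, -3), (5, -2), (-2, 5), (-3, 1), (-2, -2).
The point (-1, 0) lies strictly inside the polygon

Cast a horizontal ray to the right from the query point and count how many polygon edges it crosses (each edge strictly once or zero times, handled with the usual half-open convention). 
Parity of crossings → odd ⇒ inside.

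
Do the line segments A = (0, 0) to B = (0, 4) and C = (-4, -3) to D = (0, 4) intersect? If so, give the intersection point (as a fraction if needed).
Yes; intersection at (0, 4) (t = 1 on AB, s = 1 on CD)

Parametrize AB as A + t(B − A) = (0 + 0 t, 0 + 4 t) and CD as C + s(D − C) = (-4 + 4 s, -3 + 7 s). Solve the linear system for (t, s). Determinant = 16 ≠ 0, so a unique intersection of the containing lines exists. Solution: t = 1, s = 1 — both in [0, 1], so the segments cross. Intersection point: (0, 4).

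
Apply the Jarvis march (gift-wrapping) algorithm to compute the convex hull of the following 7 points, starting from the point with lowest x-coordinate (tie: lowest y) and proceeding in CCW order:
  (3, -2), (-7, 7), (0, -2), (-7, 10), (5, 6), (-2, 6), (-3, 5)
Hull (CCW) = [(-7, 7), (0, -2), (3, -2), (5, 6), (-7, 10)]

Jarvis march: at each step, from the current hull vertex p, select the next vertex q as the point such that every other point lies strictly to the left of (or on) the directed line p → q. (Equivalently: for every other point r, the cross product (q − p) × (r − p) ≥ 0.)
Starting point (lowest x, tie lowest y): (-7, 7). Wrap until returning to start. Resulting hull: (-7, 7), (0, -2), (3, -2), (5, 6), (-7, 10).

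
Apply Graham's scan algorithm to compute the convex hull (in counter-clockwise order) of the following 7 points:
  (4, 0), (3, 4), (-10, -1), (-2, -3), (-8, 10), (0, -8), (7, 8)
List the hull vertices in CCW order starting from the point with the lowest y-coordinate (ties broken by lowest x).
Hull (CCW) = [(0, -8), (4, 0), (7, 8), (-8, 10), (-10, -1)]

Graham scan procedure:
  1. Find the pivot p₀ = point with lowest y (tie → lowest x): (0, -8).
  2. Sort the remaining points by polar angle around p₀.
  3. Walk through sorted points, maintaining a stack; pop the top while the last three entries make a non-left turn (cross product ≤ 0).
  4. Final stack is the convex hull in CCW order: (0, -8), (4, 0), (7, 8), (-8, 10), (-10, -1).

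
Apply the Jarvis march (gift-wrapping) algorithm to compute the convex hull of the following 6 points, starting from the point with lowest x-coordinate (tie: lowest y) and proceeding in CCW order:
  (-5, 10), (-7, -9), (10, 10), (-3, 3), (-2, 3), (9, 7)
Hull (CCW) = [(-7, -9), (9, 7), (10, 10), (-5, 10)]

Jarvis march: at each step, from the current hull vertex p, select the next vertex q as the point such that every other point lies strictly to the left of (or on) the directed line p → q. (Equivalently: for every other point r, the cross product (q − p) × (r − p) ≥ 0.)
Starting point (lowest x, tie lowest y): (-7, -9). Wrap until returning to start. Resulting hull: (-7, -9), (9, 7), (10, 10), (-5, 10).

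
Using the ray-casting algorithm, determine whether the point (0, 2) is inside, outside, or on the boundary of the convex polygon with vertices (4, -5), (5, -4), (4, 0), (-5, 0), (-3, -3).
The point (0, 2) lies strictly outside the polygon

Cast a horizontal ray to the right from the query point and count how many polygon edges it crosses (each edge strictly once or zero times, handled with the usual half-open convention). 
Parity of crossings → even ⇒ outside.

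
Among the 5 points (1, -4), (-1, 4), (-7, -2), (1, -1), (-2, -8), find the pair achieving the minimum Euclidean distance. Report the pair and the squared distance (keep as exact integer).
Pair = ((1, -4), (1, -1)); squared distance = 9

Compute all C(5, 2) = 10 pairwise squared distances (x_i − x_j)² + (y_i − y_j)². The minimum is 9, attained by the pair ((1, -4), (1, -1)).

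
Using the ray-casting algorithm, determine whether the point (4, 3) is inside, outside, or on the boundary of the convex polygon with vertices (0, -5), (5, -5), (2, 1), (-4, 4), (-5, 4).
The point (4, 3) lies strictly outside the polygon

Cast a horizontal ray to the right from the query point and count how many polygon edges it crosses (each edge strictly once or zero times, handled with the usual half-open convention). 
Parity of crossings → even ⇒ outside.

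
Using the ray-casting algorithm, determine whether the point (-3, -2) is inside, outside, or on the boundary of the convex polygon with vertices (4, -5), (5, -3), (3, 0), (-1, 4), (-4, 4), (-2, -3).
The point (-3, -2) lies strictly outside the polygon

Cast a horizontal ray to the right from the query point and count how many polygon edges it crosses (each edge strictly once or zero times, handled with the usual half-open convention). 
Parity of crossings → even ⇒ outside.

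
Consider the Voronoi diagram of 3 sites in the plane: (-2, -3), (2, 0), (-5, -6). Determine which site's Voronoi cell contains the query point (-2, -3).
Nearest site = (-2, -3)

The Voronoi cell of site s contains exactly those query points closer to s than to any other site. Compute squared distances from q = (-2, -3) to each site:
  (-2 − -2)² + (-3 − -3)² = 0
  (-5 − -2)² + (-6 − -3)² = 18
  (2 − -2)² + (0 − -3)² = 25
Minimum is attained by (-2, -3), so q lies in its Voronoi cell.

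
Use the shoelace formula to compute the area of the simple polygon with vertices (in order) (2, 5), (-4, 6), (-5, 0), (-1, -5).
Area = 46

Shoelace formula: Area = (1/2) |Σ_i (x_i · y_{i+1} − x_{i+1} · y_i)| (indices mod n). Compute each cross term:
  (2)(6) − (-4)(5) = 32
  (-4)(0) − (-5)(6) = 30
  (-5)(-5) − (-1)(0) = 25
  (-1)(5) − (2)(-5) = 5
Sum = 92, so (signed) Area = 92/2 = 46, |Area| = 46.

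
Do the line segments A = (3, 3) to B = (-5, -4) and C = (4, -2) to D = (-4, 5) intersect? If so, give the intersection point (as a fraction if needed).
Yes; intersection at (9/14, 15/16) (t = 33/112 on AB, s = 47/112 on CD)

Parametrize AB as A + t(B − A) = (3 + -8 t, 3 + -7 t) and CD as C + s(D − C) = (4 + -8 s, -2 + 7 s). Solve the linear system for (t, s). Determinant = 112 ≠ 0, so a unique intersection of the containing lines exists. Solution: t = 33/112, s = 47/112 — both in [0, 1], so the segments cross. Intersection point: (9/14, 15/16).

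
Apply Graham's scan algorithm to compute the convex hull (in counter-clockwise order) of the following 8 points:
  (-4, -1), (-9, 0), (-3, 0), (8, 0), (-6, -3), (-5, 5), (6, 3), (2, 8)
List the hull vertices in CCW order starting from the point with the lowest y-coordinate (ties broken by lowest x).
Hull (CCW) = [(-6, -3), (8, 0), (6, 3), (2, 8), (-5, 5), (-9, 0)]

Graham scan procedure:
  1. Find the pivot p₀ = point with lowest y (tie → lowest x): (-6, -3).
  2. Sort the remaining points by polar angle around p₀.
  3. Walk through sorted points, maintaining a stack; pop the top while the last three entries make a non-left turn (cross product ≤ 0).
  4. Final stack is the convex hull in CCW order: (-6, -3), (8, 0), (6, 3), (2, 8), (-5, 5), (-9, 0).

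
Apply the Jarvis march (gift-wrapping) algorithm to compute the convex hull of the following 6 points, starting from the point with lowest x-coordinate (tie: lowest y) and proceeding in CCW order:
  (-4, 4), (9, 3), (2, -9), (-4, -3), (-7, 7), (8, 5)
Hull (CCW) = [(-7, 7), (-4, -3), (2, -9), (9, 3), (8, 5)]

Jarvis march: at each step, from the current hull vertex p, select the next vertex q as the point such that every other point lies strictly to the left of (or on) the directed line p → q. (Equivalently: for every other point r, the cross product (q − p) × (r − p) ≥ 0.)
Starting point (lowest x, tie lowest y): (-7, 7). Wrap until returning to start. Resulting hull: (-7, 7), (-4, -3), (2, -9), (9, 3), (8, 5).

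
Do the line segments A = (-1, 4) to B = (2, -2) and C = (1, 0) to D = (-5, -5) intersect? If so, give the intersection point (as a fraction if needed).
Yes; intersection at (1, 0) (t = 2/3 on AB, s = 0 on CD)

Parametrize AB as A + t(B − A) = (-1 + 3 t, 4 + -6 t) and CD as C + s(D − C) = (1 + -6 s, 0 + -5 s). Solve the linear system for (t, s). Determinant = 51 ≠ 0, so a unique intersection of the containing lines exists. Solution: t = 2/3, s = 0 — both in [0, 1], so the segments cross. Intersection point: (1, 0).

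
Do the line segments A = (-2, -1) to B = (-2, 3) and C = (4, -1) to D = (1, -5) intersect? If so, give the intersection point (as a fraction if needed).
No (intersection of containing lines falls outside at least one segment)

Parametrize and solve: t = -2, s = 2. At least one of these is outside [0, 1], so the segments do not intersect.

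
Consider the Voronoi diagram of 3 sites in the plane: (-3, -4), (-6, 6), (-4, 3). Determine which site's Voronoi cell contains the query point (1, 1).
Nearest site = (-4, 3)

The Voronoi cell of site s contains exactly those query points closer to s than to any other site. Compute squared distances from q = (1, 1) to each site:
  (-4 − 1)² + (3 − 1)² = 29
  (-3 − 1)² + (-4 − 1)² = 41
  (-6 − 1)² + (6 − 1)² = 74
Minimum is attained by (-4, 3), so q lies in its Voronoi cell.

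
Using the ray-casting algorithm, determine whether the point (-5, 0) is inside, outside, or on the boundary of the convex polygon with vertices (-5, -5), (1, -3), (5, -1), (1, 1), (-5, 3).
The point (-5, 0) lies on the polygon boundary

Boundary check: the query satisfies the collinearity and bounding-box conditions for some polygon edge, so it lies exactly on the boundary.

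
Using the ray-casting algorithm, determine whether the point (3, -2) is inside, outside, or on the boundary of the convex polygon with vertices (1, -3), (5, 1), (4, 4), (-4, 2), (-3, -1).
The point (3, -2) lies strictly outside the polygon

Cast a horizontal ray to the right from the query point and count how many polygon edges it crosses (each edge strictly once or zero times, handled with the usual half-open convention). 
Parity of crossings → even ⇒ outside.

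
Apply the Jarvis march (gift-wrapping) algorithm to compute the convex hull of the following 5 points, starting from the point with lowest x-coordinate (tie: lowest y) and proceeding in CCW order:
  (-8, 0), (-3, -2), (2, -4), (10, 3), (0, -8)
Hull (CCW) = [(-8, 0), (0, -8), (10, 3)]

Jarvis march: at each step, from the current hull vertex p, select the next vertex q as the point such that every other point lies strictly to the left of (or on) the directed line p → q. (Equivalently: for every other point r, the cross product (q − p) × (r − p) ≥ 0.)
Starting point (lowest x, tie lowest y): (-8, 0). Wrap until returning to start. Resulting hull: (-8, 0), (0, -8), (10, 3).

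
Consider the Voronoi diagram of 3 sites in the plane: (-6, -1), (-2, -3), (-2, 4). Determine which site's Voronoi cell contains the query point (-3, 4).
Nearest site = (-2, 4)

The Voronoi cell of site s contains exactly those query points closer to s than to any other site. Compute squared distances from q = (-3, 4) to each site:
  (-2 − -3)² + (4 − 4)² = 1
  (-6 − -3)² + (-1 − 4)² = 34
  (-2 − -3)² + (-3 − 4)² = 50
Minimum is attained by (-2, 4), so q lies in its Voronoi cell.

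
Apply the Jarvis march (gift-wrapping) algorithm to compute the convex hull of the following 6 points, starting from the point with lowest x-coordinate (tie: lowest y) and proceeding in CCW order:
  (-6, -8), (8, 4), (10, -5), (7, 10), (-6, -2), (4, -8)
Hull (CCW) = [(-6, -8), (4, -8), (10, -5), (7, 10), (-6, -2)]

Jarvis march: at each step, from the current hull vertex p, select the next vertex q as the point such that every other point lies strictly to the left of (or on) the directed line p → q. (Equivalently: for every other point r, the cross product (q − p) × (r − p) ≥ 0.)
Starting point (lowest x, tie lowest y): (-6, -8). Wrap until returning to start. Resulting hull: (-6, -8), (4, -8), (10, -5), (7, 10), (-6, -2).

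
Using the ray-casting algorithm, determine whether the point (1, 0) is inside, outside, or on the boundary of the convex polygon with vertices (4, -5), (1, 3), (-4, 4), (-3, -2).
The point (1, 0) lies strictly inside the polygon

Cast a horizontal ray to the right from the query point and count how many polygon edges it crosses (each edge strictly once or zero times, handled with the usual half-open convention). 
Parity of crossings → odd ⇒ inside.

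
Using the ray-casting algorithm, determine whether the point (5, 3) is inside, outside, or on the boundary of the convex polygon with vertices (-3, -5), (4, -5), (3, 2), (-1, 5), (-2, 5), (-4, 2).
The point (5, 3) lies strictly outside the polygon

Cast a horizontal ray to the right from the query point and count how many polygon edges it crosses (each edge strictly once or zero times, handled with the usual half-open convention). 
Parity of crossings → even ⇒ outside.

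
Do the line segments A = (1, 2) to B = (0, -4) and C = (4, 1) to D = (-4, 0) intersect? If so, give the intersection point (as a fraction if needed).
Yes; intersection at (36/47, 28/47) (t = 11/47 on AB, s = 19/47 on CD)

Parametrize AB as A + t(B − A) = (1 + -1 t, 2 + -6 t) and CD as C + s(D − C) = (4 + -8 s, 1 + -1 s). Solve the linear system for (t, s). Determinant = 47 ≠ 0, so a unique intersection of the containing lines exists. Solution: t = 11/47, s = 19/47 — both in [0, 1], so the segments cross. Intersection point: (36/47, 28/47).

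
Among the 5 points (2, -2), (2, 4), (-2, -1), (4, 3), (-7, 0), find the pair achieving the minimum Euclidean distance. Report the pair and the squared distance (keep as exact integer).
Pair = ((2, 4), (4, 3)); squared distance = 5

Compute all C(5, 2) = 10 pairwise squared distances (x_i − x_j)² + (y_i − y_j)². The minimum is 5, attained by the pair ((2, 4), (4, 3)).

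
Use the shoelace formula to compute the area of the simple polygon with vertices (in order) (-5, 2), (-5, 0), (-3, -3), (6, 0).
Area = 55/2

Shoelace formula: Area = (1/2) |Σ_i (x_i · y_{i+1} − x_{i+1} · y_i)| (indices mod n). Compute each cross term:
  (-5)(0) − (-5)(2) = 10
  (-5)(-3) − (-3)(0) = 15
  (-3)(0) − (6)(-3) = 18
  (6)(2) − (-5)(0) = 12
Sum = 55, so (signed) Area = 55/2 = 55/2, |Area| = 55/2.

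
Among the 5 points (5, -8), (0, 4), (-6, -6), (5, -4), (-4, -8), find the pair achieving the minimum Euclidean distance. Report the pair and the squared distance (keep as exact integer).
Pair = ((-6, -6), (-4, -8)); squared distance = 8

Compute all C(5, 2) = 10 pairwise squared distances (x_i − x_j)² + (y_i − y_j)². The minimum is 8, attained by the pair ((-6, -6), (-4, -8)).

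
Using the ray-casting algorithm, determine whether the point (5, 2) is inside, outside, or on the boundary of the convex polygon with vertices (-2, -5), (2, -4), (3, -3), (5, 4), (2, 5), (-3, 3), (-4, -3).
The point (5, 2) lies strictly outside the polygon

Cast a horizontal ray to the right from the query point and count how many polygon edges it crosses (each edge strictly once or zero times, handled with the usual half-open convention). 
Parity of crossings → even ⇒ outside.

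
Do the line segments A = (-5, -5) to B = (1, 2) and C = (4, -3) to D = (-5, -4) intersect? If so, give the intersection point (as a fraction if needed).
Yes; intersection at (-77/19, -74/19) (t = 3/19 on AB, s = 17/19 on CD)

Parametrize AB as A + t(B − A) = (-5 + 6 t, -5 + 7 t) and CD as C + s(D − C) = (4 + -9 s, -3 + -1 s). Solve the linear system for (t, s). Determinant = -57 ≠ 0, so a unique intersection of the containing lines exists. Solution: t = 3/19, s = 17/19 — both in [0, 1], so the segments cross. Intersection point: (-77/19, -74/19).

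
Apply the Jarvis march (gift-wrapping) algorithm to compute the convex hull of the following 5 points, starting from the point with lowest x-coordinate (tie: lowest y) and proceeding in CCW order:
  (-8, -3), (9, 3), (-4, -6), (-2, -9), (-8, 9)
Hull (CCW) = [(-8, -3), (-2, -9), (9, 3), (-8, 9)]

Jarvis march: at each step, from the current hull vertex p, select the next vertex q as the point such that every other point lies strictly to the left of (or on) the directed line p → q. (Equivalently: for every other point r, the cross product (q − p) × (r − p) ≥ 0.)
Starting point (lowest x, tie lowest y): (-8, -3). Wrap until returning to start. Resulting hull: (-8, -3), (-2, -9), (9, 3), (-8, 9).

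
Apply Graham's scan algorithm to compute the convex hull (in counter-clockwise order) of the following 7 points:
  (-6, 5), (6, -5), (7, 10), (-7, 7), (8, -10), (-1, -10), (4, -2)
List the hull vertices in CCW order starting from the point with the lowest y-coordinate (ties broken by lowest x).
Hull (CCW) = [(-1, -10), (8, -10), (7, 10), (-7, 7)]

Graham scan procedure:
  1. Find the pivot p₀ = point with lowest y (tie → lowest x): (-1, -10).
  2. Sort the remaining points by polar angle around p₀.
  3. Walk through sorted points, maintaining a stack; pop the top while the last three entries make a non-left turn (cross product ≤ 0).
  4. Final stack is the convex hull in CCW order: (-1, -10), (8, -10), (7, 10), (-7, 7).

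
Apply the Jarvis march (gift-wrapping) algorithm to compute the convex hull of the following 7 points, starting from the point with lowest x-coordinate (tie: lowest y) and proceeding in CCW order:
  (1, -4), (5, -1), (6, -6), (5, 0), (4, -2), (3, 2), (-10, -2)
Hull (CCW) = [(-10, -2), (6, -6), (5, 0), (3, 2)]

Jarvis march: at each step, from the current hull vertex p, select the next vertex q as the point such that every other point lies strictly to the left of (or on) the directed line p → q. (Equivalently: for every other point r, the cross product (q − p) × (r − p) ≥ 0.)
Starting point (lowest x, tie lowest y): (-10, -2). Wrap until returning to start. Resulting hull: (-10, -2), (6, -6), (5, 0), (3, 2).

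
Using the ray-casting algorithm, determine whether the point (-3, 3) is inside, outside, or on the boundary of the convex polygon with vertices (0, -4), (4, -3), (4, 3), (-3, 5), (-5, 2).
The point (-3, 3) lies strictly inside the polygon

Cast a horizontal ray to the right from the query point and count how many polygon edges it crosses (each edge strictly once or zero times, handled with the usual half-open convention). 
Parity of crossings → odd ⇒ inside.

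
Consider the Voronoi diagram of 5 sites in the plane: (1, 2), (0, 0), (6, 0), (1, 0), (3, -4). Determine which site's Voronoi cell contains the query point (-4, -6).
Nearest site = (0, 0)

The Voronoi cell of site s contains exactly those query points closer to s than to any other site. Compute squared distances from q = (-4, -6) to each site:
  (0 − -4)² + (0 − -6)² = 52
  (3 − -4)² + (-4 − -6)² = 53
  (1 − -4)² + (0 − -6)² = 61
  (1 − -4)² + (2 − -6)² = 89
  (6 − -4)² + (0 − -6)² = 136
Minimum is attained by (0, 0), so q lies in its Voronoi cell.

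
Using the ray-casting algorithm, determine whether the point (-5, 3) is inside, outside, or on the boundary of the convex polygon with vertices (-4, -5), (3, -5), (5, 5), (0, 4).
The point (-5, 3) lies strictly outside the polygon

Cast a horizontal ray to the right from the query point and count how many polygon edges it crosses (each edge strictly once or zero times, handled with the usual half-open convention). 
Parity of crossings → even ⇒ outside.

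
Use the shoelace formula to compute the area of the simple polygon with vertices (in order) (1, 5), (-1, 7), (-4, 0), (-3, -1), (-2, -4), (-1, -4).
Area = 57/2

Shoelace formula: Area = (1/2) |Σ_i (x_i · y_{i+1} − x_{i+1} · y_i)| (indices mod n). Compute each cross term:
  (1)(7) − (-1)(5) = 12
  (-1)(0) − (-4)(7) = 28
  (-4)(-1) − (-3)(0) = 4
  (-3)(-4) − (-2)(-1) = 10
  (-2)(-4) − (-1)(-4) = 4
  (-1)(5) − (1)(-4) = -1
Sum = 57, so (signed) Area = 57/2 = 57/2, |Area| = 57/2.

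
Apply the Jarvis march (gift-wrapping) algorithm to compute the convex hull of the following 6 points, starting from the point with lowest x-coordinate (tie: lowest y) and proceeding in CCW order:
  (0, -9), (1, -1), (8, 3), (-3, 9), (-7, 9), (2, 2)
Hull (CCW) = [(-7, 9), (0, -9), (8, 3), (-3, 9)]

Jarvis march: at each step, from the current hull vertex p, select the next vertex q as the point such that every other point lies strictly to the left of (or on) the directed line p → q. (Equivalently: for every other point r, the cross product (q − p) × (r − p) ≥ 0.)
Starting point (lowest x, tie lowest y): (-7, 9). Wrap until returning to start. Resulting hull: (-7, 9), (0, -9), (8, 3), (-3, 9).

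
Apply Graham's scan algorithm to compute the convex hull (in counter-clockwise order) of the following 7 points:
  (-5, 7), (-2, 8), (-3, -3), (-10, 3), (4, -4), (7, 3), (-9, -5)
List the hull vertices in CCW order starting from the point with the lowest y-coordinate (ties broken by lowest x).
Hull (CCW) = [(-9, -5), (4, -4), (7, 3), (-2, 8), (-5, 7), (-10, 3)]

Graham scan procedure:
  1. Find the pivot p₀ = point with lowest y (tie → lowest x): (-9, -5).
  2. Sort the remaining points by polar angle around p₀.
  3. Walk through sorted points, maintaining a stack; pop the top while the last three entries make a non-left turn (cross product ≤ 0).
  4. Final stack is the convex hull in CCW order: (-9, -5), (4, -4), (7, 3), (-2, 8), (-5, 7), (-10, 3).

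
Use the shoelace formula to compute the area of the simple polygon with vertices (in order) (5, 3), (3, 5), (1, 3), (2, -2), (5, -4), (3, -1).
Area = 35/2

Shoelace formula: Area = (1/2) |Σ_i (x_i · y_{i+1} − x_{i+1} · y_i)| (indices mod n). Compute each cross term:
  (5)(5) − (3)(3) = 16
  (3)(3) − (1)(5) = 4
  (1)(-2) − (2)(3) = -8
  (2)(-4) − (5)(-2) = 2
  (5)(-1) − (3)(-4) = 7
  (3)(3) − (5)(-1) = 14
Sum = 35, so (signed) Area = 35/2 = 35/2, |Area| = 35/2.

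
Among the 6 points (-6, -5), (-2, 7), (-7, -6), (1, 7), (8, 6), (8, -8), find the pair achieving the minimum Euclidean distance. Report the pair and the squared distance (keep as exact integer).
Pair = ((-6, -5), (-7, -6)); squared distance = 2

Compute all C(6, 2) = 15 pairwise squared distances (x_i − x_j)² + (y_i − y_j)². The minimum is 2, attained by the pair ((-6, -5), (-7, -6)).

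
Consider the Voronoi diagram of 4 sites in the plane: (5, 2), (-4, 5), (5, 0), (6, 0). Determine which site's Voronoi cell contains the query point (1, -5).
Nearest site = (5, 0)

The Voronoi cell of site s contains exactly those query points closer to s than to any other site. Compute squared distances from q = (1, -5) to each site:
  (5 − 1)² + (0 − -5)² = 41
  (6 − 1)² + (0 − -5)² = 50
  (5 − 1)² + (2 − -5)² = 65
  (-4 − 1)² + (5 − -5)² = 125
Minimum is attained by (5, 0), so q lies in its Voronoi cell.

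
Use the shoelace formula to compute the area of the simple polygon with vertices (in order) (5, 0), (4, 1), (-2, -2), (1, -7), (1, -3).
Area = 17

Shoelace formula: Area = (1/2) |Σ_i (x_i · y_{i+1} − x_{i+1} · y_i)| (indices mod n). Compute each cross term:
  (5)(1) − (4)(0) = 5
  (4)(-2) − (-2)(1) = -6
  (-2)(-7) − (1)(-2) = 16
  (1)(-3) − (1)(-7) = 4
  (1)(0) − (5)(-3) = 15
Sum = 34, so (signed) Area = 34/2 = 17, |Area| = 17.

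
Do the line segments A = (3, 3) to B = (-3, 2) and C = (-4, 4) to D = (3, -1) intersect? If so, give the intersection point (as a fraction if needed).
Yes; intersection at (-57/37, 83/37) (t = 28/37 on AB, s = 13/37 on CD)

Parametrize AB as A + t(B − A) = (3 + -6 t, 3 + -1 t) and CD as C + s(D − C) = (-4 + 7 s, 4 + -5 s). Solve the linear system for (t, s). Determinant = -37 ≠ 0, so a unique intersection of the containing lines exists. Solution: t = 28/37, s = 13/37 — both in [0, 1], so the segments cross. Intersection point: (-57/37, 83/37).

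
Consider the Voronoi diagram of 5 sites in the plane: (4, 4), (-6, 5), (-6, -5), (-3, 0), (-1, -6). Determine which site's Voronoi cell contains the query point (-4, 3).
Nearest site = (-6, 5)

The Voronoi cell of site s contains exactly those query points closer to s than to any other site. Compute squared distances from q = (-4, 3) to each site:
  (-6 − -4)² + (5 − 3)² = 8
  (-3 − -4)² + (0 − 3)² = 10
  (4 − -4)² + (4 − 3)² = 65
  (-6 − -4)² + (-5 − 3)² = 68
  (-1 − -4)² + (-6 − 3)² = 90
Minimum is attained by (-6, 5), so q lies in its Voronoi cell.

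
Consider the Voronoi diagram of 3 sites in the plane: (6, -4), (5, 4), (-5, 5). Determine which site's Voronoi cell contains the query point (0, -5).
Nearest site = (6, -4)

The Voronoi cell of site s contains exactly those query points closer to s than to any other site. Compute squared distances from q = (0, -5) to each site:
  (6 − 0)² + (-4 − -5)² = 37
  (5 − 0)² + (4 − -5)² = 106
  (-5 − 0)² + (5 − -5)² = 125
Minimum is attained by (6, -4), so q lies in its Voronoi cell.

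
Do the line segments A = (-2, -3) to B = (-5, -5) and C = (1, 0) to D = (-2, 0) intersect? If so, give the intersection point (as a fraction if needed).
No (intersection of containing lines falls outside at least one segment)

Parametrize and solve: t = -3/2, s = -1/2. At least one of these is outside [0, 1], so the segments do not intersect.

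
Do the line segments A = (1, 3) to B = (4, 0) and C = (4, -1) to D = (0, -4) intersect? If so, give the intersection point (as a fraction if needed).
No (intersection of containing lines falls outside at least one segment)

Parametrize and solve: t = 25/21, s = -1/7. At least one of these is outside [0, 1], so the segments do not intersect.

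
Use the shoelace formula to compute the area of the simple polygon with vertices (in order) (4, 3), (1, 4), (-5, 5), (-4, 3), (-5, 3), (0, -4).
Area = 41

Shoelace formula: Area = (1/2) |Σ_i (x_i · y_{i+1} − x_{i+1} · y_i)| (indices mod n). Compute each cross term:
  (4)(4) − (1)(3) = 13
  (1)(5) − (-5)(4) = 25
  (-5)(3) − (-4)(5) = 5
  (-4)(3) − (-5)(3) = 3
  (-5)(-4) − (0)(3) = 20
  (0)(3) − (4)(-4) = 16
Sum = 82, so (signed) Area = 82/2 = 41, |Area| = 41.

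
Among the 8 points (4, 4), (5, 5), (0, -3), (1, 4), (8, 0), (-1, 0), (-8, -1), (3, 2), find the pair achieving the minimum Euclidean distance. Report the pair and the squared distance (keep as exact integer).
Pair = ((4, 4), (5, 5)); squared distance = 2

Compute all C(8, 2) = 28 pairwise squared distances (x_i − x_j)² + (y_i − y_j)². The minimum is 2, attained by the pair ((4, 4), (5, 5)).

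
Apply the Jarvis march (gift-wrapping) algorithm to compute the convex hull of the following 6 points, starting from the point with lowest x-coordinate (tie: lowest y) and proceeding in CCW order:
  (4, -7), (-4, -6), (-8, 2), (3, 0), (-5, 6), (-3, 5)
Hull (CCW) = [(-8, 2), (-4, -6), (4, -7), (3, 0), (-3, 5), (-5, 6)]

Jarvis march: at each step, from the current hull vertex p, select the next vertex q as the point such that every other point lies strictly to the left of (or on) the directed line p → q. (Equivalently: for every other point r, the cross product (q − p) × (r − p) ≥ 0.)
Starting point (lowest x, tie lowest y): (-8, 2). Wrap until returning to start. Resulting hull: (-8, 2), (-4, -6), (4, -7), (3, 0), (-3, 5), (-5, 6).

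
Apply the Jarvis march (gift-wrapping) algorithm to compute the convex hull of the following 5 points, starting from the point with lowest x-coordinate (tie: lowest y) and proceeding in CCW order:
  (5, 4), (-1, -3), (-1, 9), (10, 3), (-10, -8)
Hull (CCW) = [(-10, -8), (10, 3), (-1, 9)]

Jarvis march: at each step, from the current hull vertex p, select the next vertex q as the point such that every other point lies strictly to the left of (or on) the directed line p → q. (Equivalently: for every other point r, the cross product (q − p) × (r − p) ≥ 0.)
Starting point (lowest x, tie lowest y): (-10, -8). Wrap until returning to start. Resulting hull: (-10, -8), (10, 3), (-1, 9).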